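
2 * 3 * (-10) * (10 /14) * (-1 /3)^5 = 100 /567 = 0.18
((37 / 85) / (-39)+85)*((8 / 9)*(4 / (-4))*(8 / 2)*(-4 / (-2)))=-604.37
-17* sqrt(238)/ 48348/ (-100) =sqrt(238)/ 284400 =0.00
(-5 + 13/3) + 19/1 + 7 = 76/3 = 25.33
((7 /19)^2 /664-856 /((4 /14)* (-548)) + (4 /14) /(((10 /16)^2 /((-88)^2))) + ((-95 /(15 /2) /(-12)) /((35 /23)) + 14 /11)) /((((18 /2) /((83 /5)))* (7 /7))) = 3226829035449329 /308463309000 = 10460.98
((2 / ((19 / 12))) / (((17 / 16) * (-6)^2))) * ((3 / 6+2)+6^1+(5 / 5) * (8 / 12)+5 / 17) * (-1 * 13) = -200720 / 49419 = -4.06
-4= -4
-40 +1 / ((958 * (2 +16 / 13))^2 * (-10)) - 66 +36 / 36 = -1699882480969 / 16189356960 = -105.00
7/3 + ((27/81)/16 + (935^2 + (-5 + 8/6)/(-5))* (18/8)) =472082461/240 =1967010.25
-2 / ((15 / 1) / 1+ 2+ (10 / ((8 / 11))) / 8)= -64 / 599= -0.11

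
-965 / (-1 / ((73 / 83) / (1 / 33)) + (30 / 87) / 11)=67415865 / 217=310672.19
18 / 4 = 9 / 2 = 4.50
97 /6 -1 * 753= -4421 /6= -736.83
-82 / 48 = -41 / 24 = -1.71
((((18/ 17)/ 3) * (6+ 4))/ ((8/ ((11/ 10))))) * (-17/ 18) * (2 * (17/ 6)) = -187/ 72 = -2.60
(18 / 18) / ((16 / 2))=0.12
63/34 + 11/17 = 5/2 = 2.50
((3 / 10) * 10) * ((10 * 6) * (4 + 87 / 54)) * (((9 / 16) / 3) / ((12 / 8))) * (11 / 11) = 505 / 4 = 126.25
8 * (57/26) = 228/13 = 17.54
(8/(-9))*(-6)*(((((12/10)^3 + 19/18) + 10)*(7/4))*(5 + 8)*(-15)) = -5234866/225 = -23266.07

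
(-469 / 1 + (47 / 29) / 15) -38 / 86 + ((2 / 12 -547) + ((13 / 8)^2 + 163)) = -850.53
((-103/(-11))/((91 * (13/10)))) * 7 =1030/1859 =0.55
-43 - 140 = -183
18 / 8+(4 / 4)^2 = 13 / 4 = 3.25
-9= -9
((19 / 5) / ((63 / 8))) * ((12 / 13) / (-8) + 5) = 9652 / 4095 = 2.36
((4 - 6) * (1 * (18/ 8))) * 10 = -45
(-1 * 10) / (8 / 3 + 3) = -30 / 17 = -1.76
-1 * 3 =-3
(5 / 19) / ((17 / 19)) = 5 / 17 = 0.29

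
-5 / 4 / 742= -5 / 2968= -0.00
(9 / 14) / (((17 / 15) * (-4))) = -135 / 952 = -0.14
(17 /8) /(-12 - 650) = -17 /5296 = -0.00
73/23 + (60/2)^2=20773/23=903.17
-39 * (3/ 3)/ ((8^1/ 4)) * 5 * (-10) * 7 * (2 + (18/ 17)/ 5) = 256620/ 17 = 15095.29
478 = 478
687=687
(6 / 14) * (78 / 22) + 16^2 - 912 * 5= -331291 / 77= -4302.48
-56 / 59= -0.95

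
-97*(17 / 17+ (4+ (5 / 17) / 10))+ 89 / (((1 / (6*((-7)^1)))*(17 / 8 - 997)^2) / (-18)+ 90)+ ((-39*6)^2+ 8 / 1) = 1983070261091 / 36536638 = 54276.21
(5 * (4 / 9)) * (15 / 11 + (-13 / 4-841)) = -1873.08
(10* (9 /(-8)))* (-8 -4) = 135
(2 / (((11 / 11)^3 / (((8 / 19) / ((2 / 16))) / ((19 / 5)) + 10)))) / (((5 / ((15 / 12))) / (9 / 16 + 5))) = 174885 / 5776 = 30.28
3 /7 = 0.43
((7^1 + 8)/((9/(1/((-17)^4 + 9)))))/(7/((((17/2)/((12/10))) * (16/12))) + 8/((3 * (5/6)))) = 17/3357906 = 0.00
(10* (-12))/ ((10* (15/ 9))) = -36/ 5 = -7.20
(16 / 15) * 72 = 384 / 5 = 76.80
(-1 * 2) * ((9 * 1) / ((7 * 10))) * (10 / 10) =-9 / 35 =-0.26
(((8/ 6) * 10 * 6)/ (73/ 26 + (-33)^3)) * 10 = -20800/ 934289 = -0.02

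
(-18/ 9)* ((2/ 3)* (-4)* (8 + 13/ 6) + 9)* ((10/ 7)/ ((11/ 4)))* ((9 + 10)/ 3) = 247760/ 2079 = 119.17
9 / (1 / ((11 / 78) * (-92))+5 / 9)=40986 / 2179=18.81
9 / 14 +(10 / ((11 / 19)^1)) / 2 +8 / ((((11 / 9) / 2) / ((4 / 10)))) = 11177 / 770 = 14.52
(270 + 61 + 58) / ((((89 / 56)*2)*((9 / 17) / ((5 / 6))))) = 462910 / 2403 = 192.64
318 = 318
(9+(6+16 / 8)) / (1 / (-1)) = -17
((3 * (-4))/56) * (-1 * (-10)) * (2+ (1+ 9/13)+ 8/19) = -8.81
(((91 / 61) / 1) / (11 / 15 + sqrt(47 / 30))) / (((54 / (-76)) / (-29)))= -11031020 / 254187 + 501410*sqrt(1410) / 254187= 30.67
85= 85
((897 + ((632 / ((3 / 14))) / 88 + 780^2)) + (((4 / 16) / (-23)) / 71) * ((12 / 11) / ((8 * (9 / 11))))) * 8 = 262689697037 / 53889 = 4874644.12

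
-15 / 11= -1.36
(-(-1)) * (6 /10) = 0.60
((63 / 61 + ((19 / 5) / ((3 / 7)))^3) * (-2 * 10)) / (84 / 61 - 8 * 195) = 143723482 / 16044075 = 8.96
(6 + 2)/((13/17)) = 136/13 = 10.46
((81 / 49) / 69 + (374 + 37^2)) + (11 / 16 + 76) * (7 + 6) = 49406985 / 18032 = 2739.96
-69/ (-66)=23/ 22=1.05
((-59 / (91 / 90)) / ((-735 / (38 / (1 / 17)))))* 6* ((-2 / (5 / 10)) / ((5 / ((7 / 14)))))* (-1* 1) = 2744208 / 22295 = 123.09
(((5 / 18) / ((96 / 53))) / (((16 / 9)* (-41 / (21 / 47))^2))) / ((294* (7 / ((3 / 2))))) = 795 / 106468569088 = 0.00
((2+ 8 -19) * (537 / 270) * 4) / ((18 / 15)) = -179 / 3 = -59.67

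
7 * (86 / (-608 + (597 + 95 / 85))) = -731 / 12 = -60.92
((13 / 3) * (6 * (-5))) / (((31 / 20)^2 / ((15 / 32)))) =-25.36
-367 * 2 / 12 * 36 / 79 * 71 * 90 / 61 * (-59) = 830176020 / 4819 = 172271.43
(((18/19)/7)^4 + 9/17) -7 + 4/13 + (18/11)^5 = 62034134618891082/11136847257927391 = 5.57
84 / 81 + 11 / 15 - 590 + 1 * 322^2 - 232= 13886609 / 135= 102863.77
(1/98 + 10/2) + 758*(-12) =-890917/98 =-9090.99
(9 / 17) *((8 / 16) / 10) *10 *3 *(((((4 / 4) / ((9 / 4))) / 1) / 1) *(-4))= -24 / 17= -1.41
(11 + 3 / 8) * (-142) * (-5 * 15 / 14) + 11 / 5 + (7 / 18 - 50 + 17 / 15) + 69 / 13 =8060977 / 936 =8612.15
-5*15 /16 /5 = -15 /16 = -0.94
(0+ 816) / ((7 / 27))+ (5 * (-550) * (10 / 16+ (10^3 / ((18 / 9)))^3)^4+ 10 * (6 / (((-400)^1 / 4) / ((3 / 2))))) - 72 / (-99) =-671386732177734475708008200000000000.00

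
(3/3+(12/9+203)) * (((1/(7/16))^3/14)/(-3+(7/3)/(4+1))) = -450560/6517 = -69.14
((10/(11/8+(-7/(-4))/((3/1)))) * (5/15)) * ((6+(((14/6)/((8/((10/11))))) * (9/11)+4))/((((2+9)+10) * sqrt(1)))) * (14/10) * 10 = 197800/17061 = 11.59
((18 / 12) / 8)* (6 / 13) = 9 / 104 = 0.09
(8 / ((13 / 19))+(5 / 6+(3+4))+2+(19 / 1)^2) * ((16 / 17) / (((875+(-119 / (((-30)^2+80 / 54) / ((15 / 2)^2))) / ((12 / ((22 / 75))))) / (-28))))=-185915540480 / 16134072513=-11.52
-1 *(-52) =52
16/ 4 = 4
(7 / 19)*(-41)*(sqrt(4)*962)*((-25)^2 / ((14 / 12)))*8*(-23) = 54429960000 / 19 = 2864734736.84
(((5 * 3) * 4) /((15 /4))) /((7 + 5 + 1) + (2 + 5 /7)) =56 /55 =1.02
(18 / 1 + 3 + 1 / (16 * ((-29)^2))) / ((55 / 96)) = 1695462 / 46255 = 36.65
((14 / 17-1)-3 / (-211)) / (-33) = 194 / 39457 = 0.00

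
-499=-499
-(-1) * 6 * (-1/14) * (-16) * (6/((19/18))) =5184/133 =38.98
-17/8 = -2.12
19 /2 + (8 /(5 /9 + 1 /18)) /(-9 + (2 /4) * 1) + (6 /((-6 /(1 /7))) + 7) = 38791 /2618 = 14.82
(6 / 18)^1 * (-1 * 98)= -98 / 3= -32.67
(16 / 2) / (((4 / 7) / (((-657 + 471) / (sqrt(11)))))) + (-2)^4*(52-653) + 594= -9022-2604*sqrt(11) / 11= -9807.14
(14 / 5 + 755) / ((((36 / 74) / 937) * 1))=14595649 / 10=1459564.90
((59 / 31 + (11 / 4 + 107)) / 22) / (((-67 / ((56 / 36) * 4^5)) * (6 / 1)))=-4135040 / 205623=-20.11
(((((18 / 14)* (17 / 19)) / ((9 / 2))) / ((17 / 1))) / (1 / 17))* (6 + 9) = 510 / 133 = 3.83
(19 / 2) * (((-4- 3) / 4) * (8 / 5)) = -133 / 5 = -26.60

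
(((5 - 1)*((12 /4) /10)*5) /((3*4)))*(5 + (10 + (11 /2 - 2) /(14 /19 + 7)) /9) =2329 /756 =3.08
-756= -756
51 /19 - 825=-15624 /19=-822.32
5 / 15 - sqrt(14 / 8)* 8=1 / 3 - 4* sqrt(7)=-10.25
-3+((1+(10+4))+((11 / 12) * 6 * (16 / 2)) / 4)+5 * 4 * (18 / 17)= 751 / 17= 44.18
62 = 62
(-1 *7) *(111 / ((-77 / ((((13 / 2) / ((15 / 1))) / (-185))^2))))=169 / 3052500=0.00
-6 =-6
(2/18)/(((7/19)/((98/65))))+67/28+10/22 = 594973/180180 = 3.30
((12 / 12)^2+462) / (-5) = -463 / 5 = -92.60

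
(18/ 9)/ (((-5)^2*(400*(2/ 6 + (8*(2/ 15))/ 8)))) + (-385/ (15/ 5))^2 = 1037575027/ 63000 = 16469.44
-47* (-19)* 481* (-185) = -79463605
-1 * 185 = -185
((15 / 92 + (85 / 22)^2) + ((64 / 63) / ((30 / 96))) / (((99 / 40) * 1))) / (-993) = -51770317 / 3133830546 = -0.02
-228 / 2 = -114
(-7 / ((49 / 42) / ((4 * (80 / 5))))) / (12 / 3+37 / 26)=-3328 / 47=-70.81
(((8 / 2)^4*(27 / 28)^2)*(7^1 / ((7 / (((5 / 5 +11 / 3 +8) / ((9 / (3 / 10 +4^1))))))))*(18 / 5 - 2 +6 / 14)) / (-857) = -25059024 / 7348775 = -3.41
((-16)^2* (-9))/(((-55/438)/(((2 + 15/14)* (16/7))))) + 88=347385448/2695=128899.98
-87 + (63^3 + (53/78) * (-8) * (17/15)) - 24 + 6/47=6871824442/27495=249929.97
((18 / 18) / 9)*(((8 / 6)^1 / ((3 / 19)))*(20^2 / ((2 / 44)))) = 668800 / 81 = 8256.79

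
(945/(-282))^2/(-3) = -3.74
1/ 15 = 0.07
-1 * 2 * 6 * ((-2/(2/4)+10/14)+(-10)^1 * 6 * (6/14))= 348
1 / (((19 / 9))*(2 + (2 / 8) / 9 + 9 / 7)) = 2268 / 15865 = 0.14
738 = 738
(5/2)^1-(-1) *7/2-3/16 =93/16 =5.81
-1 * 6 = -6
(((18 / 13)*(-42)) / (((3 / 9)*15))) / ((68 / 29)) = -5481 / 1105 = -4.96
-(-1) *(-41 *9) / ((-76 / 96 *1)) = 8856 / 19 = 466.11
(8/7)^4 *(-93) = -380928/2401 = -158.65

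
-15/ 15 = -1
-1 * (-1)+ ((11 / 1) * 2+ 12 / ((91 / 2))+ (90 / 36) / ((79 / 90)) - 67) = -293945 / 7189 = -40.89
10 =10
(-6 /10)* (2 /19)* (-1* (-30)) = -36 /19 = -1.89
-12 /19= -0.63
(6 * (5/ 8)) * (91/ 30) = 91/ 8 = 11.38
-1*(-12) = 12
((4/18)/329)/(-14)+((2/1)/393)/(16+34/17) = 1910/8145711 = 0.00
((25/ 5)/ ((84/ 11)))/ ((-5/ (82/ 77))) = -41/ 294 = -0.14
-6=-6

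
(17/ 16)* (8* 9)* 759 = 116127/ 2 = 58063.50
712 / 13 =54.77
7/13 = 0.54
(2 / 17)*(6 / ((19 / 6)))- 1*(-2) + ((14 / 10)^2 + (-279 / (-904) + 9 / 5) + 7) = 97025573 / 7299800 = 13.29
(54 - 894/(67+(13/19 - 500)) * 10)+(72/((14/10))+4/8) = 2426567/19166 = 126.61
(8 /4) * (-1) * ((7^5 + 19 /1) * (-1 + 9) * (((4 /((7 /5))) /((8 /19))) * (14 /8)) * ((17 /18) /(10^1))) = -2717399 /9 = -301933.22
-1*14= -14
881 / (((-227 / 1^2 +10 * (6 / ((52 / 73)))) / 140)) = -400855 / 464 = -863.91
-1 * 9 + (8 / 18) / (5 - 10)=-409 / 45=-9.09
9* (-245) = -2205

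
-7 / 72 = -0.10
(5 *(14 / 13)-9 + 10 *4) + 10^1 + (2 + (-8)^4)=53877 / 13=4144.38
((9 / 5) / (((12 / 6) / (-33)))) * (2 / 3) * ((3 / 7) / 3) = -99 / 35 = -2.83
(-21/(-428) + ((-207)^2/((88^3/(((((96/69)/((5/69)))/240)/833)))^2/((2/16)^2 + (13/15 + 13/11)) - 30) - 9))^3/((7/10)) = -39128450009185687629781977396493804254818468692348620873678457331510691419072151/38193155028012744060906256232955395655965704088326994466476423741038307621600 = -1024.49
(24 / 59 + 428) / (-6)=-12638 / 177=-71.40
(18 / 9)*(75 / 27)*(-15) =-250 / 3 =-83.33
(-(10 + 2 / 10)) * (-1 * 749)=38199 / 5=7639.80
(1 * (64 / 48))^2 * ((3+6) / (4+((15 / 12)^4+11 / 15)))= 61440 / 27551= 2.23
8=8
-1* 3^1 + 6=3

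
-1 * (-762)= 762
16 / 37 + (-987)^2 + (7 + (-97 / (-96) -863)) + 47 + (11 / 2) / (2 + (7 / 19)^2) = 888548970997 / 912864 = 973364.02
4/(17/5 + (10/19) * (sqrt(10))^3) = -122740/2395671 + 190000 * sqrt(10)/2395671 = 0.20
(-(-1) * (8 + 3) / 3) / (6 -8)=-11 / 6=-1.83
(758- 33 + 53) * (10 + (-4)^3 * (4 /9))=-129148 /9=-14349.78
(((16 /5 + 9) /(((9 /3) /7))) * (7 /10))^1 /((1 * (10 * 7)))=427 /1500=0.28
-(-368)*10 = 3680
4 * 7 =28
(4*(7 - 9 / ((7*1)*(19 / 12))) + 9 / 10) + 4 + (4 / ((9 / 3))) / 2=120971 / 3990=30.32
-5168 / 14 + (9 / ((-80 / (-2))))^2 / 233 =-369.14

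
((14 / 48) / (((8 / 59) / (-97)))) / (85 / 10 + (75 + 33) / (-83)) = -3325063 / 114720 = -28.98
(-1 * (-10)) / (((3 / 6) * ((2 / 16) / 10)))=1600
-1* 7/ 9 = -7/ 9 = -0.78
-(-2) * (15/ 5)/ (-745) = -6/ 745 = -0.01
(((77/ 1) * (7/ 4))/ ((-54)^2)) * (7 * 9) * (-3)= -3773/ 432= -8.73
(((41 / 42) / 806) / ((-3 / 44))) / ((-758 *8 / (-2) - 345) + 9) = -451 / 68448744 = -0.00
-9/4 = -2.25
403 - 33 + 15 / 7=2605 / 7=372.14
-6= -6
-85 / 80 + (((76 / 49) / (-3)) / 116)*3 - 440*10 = -100062861 / 22736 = -4401.08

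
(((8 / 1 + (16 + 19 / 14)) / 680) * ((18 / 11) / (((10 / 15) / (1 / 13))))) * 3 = 5751 / 272272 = 0.02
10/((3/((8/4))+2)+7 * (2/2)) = 20/21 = 0.95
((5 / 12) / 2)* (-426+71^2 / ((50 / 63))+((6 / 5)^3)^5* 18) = 126200081143037 / 97656250000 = 1292.29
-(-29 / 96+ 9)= -835 / 96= -8.70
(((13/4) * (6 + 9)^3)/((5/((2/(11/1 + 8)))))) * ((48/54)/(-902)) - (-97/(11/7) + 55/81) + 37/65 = 2769654733/45115785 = 61.39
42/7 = 6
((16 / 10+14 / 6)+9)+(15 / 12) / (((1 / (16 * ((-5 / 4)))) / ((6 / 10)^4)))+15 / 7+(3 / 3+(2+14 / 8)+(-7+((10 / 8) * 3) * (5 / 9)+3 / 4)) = 12.42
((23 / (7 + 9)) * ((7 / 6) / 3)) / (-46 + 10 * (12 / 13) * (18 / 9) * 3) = 2093 / 35136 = 0.06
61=61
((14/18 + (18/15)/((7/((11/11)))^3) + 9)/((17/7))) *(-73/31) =-11021102/1162035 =-9.48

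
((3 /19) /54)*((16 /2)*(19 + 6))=100 /171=0.58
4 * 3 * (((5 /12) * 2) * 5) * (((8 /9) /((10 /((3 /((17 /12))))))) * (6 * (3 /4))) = 720 /17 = 42.35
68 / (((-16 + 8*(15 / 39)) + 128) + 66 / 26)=884 / 1529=0.58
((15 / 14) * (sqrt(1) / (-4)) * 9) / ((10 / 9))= -243 / 112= -2.17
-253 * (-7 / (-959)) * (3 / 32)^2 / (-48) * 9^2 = 61479 / 2244608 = 0.03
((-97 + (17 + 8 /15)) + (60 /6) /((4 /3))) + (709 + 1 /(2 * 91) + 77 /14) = 1754131 /2730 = 642.54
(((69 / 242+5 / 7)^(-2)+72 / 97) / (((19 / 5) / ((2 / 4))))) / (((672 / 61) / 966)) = 850085802325 / 42259975256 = 20.12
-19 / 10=-1.90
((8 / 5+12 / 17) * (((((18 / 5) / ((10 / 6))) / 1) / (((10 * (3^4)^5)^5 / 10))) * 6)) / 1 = 49 / 8450441601508673444849381950246490775401068551328125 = 0.00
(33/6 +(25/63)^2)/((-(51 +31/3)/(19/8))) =-853271/3894912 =-0.22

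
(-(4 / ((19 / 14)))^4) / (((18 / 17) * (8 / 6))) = -20898304 / 390963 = -53.45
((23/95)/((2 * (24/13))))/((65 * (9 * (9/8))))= 23/230850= 0.00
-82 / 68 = -41 / 34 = -1.21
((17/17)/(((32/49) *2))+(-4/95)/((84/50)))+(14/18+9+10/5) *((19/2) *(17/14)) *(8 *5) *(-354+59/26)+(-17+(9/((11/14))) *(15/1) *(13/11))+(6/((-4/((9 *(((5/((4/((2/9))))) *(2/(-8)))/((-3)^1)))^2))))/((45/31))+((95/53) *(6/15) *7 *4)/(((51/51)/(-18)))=-1911691.76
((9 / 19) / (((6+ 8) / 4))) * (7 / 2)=9 / 19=0.47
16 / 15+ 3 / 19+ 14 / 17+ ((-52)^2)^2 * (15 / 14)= 265685915861 / 33915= 7833876.33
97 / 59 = 1.64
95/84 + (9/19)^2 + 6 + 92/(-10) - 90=-13925489/151620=-91.84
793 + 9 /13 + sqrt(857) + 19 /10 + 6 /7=825.72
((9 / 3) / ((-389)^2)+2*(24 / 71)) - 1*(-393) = 4229573484 / 10743791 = 393.68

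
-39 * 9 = -351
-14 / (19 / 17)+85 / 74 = -15997 / 1406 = -11.38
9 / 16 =0.56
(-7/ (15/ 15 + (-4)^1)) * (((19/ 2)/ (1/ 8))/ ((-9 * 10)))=-1.97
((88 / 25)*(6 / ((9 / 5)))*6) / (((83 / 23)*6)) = 3.25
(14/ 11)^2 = 196/ 121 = 1.62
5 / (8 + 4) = 5 / 12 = 0.42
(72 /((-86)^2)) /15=6 /9245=0.00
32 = 32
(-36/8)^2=81/4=20.25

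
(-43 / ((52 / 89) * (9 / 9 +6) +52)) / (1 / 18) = -11481 / 832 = -13.80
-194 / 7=-27.71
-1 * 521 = -521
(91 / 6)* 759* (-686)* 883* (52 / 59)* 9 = -3263341997916 / 59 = -55310881320.61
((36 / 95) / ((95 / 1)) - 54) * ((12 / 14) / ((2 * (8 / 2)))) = -730971 / 126350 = -5.79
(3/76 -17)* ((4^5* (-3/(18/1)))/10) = 82496/285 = 289.46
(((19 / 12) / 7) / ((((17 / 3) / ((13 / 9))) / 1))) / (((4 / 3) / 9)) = 741 / 1904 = 0.39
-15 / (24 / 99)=-495 / 8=-61.88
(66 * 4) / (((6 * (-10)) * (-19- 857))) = 11 / 2190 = 0.01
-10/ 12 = -5/ 6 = -0.83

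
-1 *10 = -10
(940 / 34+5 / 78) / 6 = 36745 / 7956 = 4.62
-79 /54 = -1.46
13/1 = 13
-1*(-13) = 13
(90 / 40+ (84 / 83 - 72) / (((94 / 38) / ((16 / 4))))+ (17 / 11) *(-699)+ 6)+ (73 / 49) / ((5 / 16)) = -49708253473 / 42052780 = -1182.04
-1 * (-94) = 94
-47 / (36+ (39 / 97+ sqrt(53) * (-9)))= 5365943 / 9308292+ 442223 * sqrt(53) / 3102764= 1.61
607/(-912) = -607/912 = -0.67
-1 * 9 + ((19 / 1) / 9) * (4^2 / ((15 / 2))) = -607 / 135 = -4.50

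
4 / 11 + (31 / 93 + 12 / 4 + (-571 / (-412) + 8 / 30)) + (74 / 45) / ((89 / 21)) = 34713583 / 6050220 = 5.74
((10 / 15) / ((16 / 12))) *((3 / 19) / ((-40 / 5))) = -3 / 304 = -0.01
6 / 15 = 2 / 5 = 0.40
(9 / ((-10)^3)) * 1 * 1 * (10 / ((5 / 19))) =-171 / 500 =-0.34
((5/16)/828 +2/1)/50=26501/662400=0.04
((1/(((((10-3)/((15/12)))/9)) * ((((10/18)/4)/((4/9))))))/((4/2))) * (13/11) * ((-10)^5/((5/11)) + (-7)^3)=-51560262/77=-669613.79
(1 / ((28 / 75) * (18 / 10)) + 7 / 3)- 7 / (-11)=1373 / 308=4.46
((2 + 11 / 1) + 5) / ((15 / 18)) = 108 / 5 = 21.60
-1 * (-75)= 75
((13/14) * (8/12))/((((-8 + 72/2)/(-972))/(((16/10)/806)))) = -324/7595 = -0.04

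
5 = 5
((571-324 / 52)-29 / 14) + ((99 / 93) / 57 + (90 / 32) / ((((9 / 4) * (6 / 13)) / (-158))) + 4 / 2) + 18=99565381 / 643188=154.80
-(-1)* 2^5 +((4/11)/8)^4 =32.00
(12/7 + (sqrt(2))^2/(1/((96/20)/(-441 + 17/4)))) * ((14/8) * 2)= 51738/8735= 5.92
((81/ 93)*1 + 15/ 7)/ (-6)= -109/ 217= -0.50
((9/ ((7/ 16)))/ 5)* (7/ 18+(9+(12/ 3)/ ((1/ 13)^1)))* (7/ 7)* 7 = 1768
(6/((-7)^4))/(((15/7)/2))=4/1715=0.00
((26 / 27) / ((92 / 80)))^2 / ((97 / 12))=1081600 / 12469059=0.09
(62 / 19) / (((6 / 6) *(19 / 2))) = 124 / 361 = 0.34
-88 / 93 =-0.95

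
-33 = -33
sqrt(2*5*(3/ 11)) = sqrt(330)/ 11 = 1.65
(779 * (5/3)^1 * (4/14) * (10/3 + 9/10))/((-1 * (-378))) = 98933/23814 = 4.15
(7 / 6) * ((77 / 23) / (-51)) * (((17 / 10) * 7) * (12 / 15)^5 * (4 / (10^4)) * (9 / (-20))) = 60368 / 1123046875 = 0.00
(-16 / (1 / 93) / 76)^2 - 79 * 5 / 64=8713981 / 23104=377.16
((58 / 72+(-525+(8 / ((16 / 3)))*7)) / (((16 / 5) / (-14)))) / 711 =647255 / 204768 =3.16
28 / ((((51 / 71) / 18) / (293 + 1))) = 3506832 / 17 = 206284.24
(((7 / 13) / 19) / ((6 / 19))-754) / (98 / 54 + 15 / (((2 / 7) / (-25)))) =529245 / 920101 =0.58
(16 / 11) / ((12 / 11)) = 4 / 3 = 1.33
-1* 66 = -66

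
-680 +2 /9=-679.78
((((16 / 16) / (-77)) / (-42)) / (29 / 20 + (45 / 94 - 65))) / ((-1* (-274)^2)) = 235 / 3598658411502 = 0.00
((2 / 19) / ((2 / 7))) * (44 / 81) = 308 / 1539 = 0.20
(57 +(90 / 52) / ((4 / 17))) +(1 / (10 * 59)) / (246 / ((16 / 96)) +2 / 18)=26230369443 / 407583800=64.36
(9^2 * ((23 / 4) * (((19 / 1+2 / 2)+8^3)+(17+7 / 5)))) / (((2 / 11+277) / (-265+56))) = -193291.54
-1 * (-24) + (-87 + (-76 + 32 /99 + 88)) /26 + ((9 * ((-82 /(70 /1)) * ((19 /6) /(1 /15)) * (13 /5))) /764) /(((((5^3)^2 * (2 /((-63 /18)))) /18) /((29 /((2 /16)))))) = 421055949913 /19204453125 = 21.92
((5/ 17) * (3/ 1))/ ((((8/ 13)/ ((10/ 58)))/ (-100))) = -24375/ 986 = -24.72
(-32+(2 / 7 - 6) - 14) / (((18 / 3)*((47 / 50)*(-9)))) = 9050 / 8883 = 1.02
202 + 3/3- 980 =-777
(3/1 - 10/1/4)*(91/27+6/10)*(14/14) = 268/135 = 1.99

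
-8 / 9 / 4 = -0.22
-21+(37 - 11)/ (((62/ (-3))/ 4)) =-807/ 31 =-26.03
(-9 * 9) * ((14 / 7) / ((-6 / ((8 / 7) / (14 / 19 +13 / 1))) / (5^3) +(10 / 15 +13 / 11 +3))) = -50787000 / 1339127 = -37.93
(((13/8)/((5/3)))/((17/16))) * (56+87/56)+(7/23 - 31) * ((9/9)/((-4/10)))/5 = 3731171/54740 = 68.16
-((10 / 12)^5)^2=-9765625 / 60466176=-0.16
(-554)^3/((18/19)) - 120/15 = -1615298980/9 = -179477664.44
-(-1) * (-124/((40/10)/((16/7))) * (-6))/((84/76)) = 18848/49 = 384.65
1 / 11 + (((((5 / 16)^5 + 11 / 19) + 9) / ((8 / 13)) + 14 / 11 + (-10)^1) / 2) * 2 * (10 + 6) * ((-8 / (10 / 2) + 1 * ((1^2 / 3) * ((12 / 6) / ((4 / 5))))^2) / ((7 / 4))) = -1952521239587 / 34516500480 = -56.57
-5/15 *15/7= -5/7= -0.71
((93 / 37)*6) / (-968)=-279 / 17908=-0.02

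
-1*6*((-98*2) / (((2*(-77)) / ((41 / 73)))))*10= -34440 / 803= -42.89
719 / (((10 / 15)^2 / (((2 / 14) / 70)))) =6471 / 1960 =3.30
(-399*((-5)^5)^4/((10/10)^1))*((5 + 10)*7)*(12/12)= -3995418548583984375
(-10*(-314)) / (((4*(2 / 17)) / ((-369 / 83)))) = -4924305 / 166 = -29664.49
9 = 9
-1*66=-66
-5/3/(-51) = 5/153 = 0.03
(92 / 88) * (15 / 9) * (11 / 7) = 115 / 42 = 2.74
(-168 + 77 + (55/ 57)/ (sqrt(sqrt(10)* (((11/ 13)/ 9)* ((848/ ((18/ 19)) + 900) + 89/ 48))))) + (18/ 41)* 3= -3677/ 41 + 6* 10^(3/ 4)* sqrt(37003109)/ 4916497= -89.64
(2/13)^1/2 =1/13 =0.08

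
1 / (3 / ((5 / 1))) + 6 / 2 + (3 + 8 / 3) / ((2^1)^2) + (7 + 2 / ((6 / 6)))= 181 / 12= 15.08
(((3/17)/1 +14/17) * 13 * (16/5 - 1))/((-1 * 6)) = -143/30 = -4.77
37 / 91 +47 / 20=5017 / 1820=2.76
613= 613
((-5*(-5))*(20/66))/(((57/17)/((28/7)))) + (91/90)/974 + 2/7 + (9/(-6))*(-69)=1607706227/14249620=112.82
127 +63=190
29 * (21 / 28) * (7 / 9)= 203 / 12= 16.92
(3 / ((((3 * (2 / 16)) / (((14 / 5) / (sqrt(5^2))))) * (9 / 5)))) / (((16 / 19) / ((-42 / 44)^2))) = 6517 / 2420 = 2.69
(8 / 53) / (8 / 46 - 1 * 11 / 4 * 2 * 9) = -368 / 120257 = -0.00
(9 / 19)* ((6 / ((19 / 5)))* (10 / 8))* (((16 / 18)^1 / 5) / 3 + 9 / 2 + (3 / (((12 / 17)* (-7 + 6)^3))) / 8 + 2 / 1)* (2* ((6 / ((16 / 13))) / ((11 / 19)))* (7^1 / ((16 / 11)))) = 35545965 / 77824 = 456.75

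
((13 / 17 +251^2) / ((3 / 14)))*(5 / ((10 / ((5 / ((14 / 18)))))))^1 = 16065450 / 17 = 945026.47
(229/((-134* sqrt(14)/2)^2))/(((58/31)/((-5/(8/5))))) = -177475/29160544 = -0.01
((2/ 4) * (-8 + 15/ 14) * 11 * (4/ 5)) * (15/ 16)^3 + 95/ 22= -6560555/ 315392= -20.80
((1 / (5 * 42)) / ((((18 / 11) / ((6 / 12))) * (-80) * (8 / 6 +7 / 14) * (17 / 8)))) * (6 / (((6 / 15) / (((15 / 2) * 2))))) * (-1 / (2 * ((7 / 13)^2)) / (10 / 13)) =2197 / 932960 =0.00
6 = 6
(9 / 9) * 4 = 4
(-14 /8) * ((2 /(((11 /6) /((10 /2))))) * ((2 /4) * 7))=-735 /22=-33.41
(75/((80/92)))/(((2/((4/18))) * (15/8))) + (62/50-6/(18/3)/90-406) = -19983/50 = -399.66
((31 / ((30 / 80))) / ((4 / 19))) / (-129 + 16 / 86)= -50654 / 16617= -3.05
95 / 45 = 19 / 9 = 2.11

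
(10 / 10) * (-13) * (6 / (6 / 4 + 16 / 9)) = -1404 / 59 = -23.80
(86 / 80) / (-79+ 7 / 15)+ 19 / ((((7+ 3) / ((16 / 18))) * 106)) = 50447 / 22476240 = 0.00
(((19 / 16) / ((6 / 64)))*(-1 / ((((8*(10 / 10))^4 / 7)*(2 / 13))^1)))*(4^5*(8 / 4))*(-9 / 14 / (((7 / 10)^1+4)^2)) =18525 / 2209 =8.39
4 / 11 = 0.36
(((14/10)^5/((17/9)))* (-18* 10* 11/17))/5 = -59900148/903125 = -66.33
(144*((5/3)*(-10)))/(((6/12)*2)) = -2400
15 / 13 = 1.15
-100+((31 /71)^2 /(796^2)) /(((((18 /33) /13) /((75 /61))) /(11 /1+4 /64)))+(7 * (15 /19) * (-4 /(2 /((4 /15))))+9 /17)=-206253279142210347 /2013840954174976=-102.42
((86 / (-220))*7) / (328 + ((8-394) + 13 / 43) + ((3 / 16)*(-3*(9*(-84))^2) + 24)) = 1849 / 217257480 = 0.00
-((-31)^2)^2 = -923521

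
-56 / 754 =-28 / 377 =-0.07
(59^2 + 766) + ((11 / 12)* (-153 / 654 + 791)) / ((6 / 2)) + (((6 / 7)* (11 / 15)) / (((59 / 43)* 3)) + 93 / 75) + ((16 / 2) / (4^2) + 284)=386881869049 / 81030600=4774.52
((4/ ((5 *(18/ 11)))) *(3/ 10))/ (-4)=-11/ 300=-0.04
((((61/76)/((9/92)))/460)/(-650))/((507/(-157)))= 9577/1127061000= 0.00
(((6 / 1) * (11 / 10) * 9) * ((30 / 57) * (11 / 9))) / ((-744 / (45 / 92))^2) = 81675 / 4945413632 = 0.00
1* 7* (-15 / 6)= -35 / 2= -17.50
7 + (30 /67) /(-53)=6.99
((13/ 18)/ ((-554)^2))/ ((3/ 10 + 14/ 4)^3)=1625/ 37892463192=0.00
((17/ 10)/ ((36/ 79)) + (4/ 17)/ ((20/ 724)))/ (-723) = -0.02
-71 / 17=-4.18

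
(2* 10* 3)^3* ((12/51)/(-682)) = -432000/5797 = -74.52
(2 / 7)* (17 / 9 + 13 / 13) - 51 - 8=-3665 / 63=-58.17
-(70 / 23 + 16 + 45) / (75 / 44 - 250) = 64812 / 251275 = 0.26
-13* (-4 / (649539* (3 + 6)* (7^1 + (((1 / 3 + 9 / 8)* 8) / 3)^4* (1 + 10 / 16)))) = 416 / 17709107031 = 0.00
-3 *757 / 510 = -757 / 170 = -4.45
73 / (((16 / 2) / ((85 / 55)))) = 1241 / 88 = 14.10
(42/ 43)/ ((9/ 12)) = 56/ 43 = 1.30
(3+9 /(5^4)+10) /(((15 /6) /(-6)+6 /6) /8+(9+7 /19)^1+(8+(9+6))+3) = 2119488 /5771875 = 0.37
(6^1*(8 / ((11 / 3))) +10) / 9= 254 / 99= 2.57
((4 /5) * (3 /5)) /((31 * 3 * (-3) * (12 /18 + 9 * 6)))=-1 /31775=-0.00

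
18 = 18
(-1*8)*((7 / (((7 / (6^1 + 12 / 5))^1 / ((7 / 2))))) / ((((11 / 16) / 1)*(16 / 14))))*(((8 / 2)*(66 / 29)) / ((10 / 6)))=-1185408 / 725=-1635.05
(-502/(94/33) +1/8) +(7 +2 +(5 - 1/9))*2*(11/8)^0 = -501953/3384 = -148.33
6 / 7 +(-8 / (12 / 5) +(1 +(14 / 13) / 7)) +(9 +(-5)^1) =731 / 273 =2.68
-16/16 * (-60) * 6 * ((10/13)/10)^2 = 2.13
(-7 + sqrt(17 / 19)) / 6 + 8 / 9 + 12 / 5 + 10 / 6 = sqrt(323) / 114 + 341 / 90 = 3.95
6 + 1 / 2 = 6.50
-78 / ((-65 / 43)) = 258 / 5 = 51.60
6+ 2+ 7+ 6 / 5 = 81 / 5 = 16.20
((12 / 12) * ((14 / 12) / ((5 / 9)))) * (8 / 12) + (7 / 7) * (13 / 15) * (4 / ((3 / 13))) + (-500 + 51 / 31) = -672296 / 1395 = -481.93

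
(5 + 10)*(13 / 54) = 65 / 18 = 3.61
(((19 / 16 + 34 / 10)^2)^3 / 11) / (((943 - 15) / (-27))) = -65972075856968763 / 2675965952000000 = -24.65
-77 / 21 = -11 / 3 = -3.67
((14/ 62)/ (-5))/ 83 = -7/ 12865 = -0.00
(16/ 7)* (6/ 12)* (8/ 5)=64/ 35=1.83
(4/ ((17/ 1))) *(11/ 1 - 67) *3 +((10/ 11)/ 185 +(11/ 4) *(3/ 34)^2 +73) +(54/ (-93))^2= 61191310069/ 1808571248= 33.83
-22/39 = -0.56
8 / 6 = 4 / 3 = 1.33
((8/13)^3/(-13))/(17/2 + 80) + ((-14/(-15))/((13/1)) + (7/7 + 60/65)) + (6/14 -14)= -11.58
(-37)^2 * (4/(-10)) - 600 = -5738/5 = -1147.60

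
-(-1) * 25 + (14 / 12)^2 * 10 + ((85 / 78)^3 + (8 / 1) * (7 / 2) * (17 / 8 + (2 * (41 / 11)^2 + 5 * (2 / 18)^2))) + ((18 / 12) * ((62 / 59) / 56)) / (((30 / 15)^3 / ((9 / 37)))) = 18513108340584553 / 21058730941248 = 879.12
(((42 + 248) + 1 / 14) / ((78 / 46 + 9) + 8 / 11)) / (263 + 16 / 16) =93403 / 971040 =0.10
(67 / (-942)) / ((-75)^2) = -67 / 5298750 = -0.00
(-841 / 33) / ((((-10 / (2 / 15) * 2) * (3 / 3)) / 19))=15979 / 4950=3.23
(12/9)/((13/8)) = 32/39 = 0.82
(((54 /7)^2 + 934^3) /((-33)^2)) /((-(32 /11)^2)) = -9981061903 /112896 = -88409.35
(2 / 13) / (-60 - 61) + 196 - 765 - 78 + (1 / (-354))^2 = -127538227055 / 197122068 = -647.00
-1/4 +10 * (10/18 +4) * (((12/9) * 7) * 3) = 45911/36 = 1275.31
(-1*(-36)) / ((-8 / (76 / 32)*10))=-171 / 160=-1.07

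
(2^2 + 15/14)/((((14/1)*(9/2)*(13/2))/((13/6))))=71/2646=0.03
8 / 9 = 0.89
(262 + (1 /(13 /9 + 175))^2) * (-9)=-5946273081 /2521744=-2358.00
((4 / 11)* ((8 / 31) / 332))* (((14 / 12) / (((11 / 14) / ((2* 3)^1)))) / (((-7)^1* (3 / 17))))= -1904 / 933999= -0.00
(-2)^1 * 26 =-52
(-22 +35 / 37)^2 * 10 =6068410 / 1369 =4432.73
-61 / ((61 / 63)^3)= -250047 / 3721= -67.20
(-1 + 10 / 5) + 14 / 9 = 23 / 9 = 2.56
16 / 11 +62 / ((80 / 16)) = 762 / 55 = 13.85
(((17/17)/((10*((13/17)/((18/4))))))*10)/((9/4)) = 34/13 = 2.62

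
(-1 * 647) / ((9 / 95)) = -6829.44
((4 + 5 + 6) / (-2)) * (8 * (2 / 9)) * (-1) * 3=40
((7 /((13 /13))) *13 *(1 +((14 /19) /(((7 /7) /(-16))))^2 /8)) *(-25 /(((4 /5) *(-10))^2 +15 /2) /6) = -35175 /361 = -97.44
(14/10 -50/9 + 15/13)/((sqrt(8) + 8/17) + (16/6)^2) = -0.29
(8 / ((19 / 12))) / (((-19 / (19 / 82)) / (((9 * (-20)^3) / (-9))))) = -384000 / 779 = -492.94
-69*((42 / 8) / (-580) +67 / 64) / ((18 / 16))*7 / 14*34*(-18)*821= 9274970823 / 580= 15991329.01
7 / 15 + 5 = 82 / 15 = 5.47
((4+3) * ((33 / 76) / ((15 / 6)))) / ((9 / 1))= 77 / 570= 0.14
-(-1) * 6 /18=1 /3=0.33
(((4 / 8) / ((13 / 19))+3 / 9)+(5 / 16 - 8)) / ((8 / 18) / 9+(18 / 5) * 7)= -557955 / 2127008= -0.26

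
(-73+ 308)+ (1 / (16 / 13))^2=60329 / 256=235.66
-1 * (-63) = 63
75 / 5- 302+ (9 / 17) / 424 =-2068687 / 7208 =-287.00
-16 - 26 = -42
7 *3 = 21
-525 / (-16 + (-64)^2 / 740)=97125 / 1936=50.17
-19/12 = -1.58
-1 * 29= -29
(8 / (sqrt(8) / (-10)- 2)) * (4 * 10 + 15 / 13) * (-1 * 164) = 17548000 / 637- 1754800 * sqrt(2) / 637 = 23652.02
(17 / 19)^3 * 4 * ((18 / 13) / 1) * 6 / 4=530604 / 89167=5.95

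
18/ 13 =1.38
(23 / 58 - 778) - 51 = -48059 / 58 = -828.60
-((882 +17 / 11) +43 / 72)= -884.14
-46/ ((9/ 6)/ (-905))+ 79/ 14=1165877/ 42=27758.98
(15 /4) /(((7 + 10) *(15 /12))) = 3 /17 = 0.18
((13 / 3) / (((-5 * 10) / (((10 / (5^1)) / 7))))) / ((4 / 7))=-13 / 300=-0.04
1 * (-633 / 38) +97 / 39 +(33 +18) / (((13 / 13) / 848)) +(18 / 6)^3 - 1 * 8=64100693 / 1482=43252.83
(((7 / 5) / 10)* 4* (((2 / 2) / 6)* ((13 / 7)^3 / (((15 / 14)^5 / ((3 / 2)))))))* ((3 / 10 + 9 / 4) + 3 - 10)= -268271276 / 94921875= -2.83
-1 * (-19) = 19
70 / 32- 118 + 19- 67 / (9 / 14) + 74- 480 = -87413 / 144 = -607.03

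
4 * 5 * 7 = 140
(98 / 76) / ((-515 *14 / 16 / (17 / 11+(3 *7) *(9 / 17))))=-66304 / 1829795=-0.04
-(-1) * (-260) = -260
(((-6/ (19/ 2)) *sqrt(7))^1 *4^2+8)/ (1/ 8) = 64- 1536 *sqrt(7)/ 19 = -149.89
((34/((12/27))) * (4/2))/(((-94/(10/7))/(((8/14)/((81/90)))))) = -3400/2303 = -1.48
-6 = -6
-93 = -93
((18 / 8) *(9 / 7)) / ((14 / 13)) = 1053 / 392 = 2.69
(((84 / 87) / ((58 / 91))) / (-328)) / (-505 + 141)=7 / 551696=0.00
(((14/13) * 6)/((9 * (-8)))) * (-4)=14/39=0.36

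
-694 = -694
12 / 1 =12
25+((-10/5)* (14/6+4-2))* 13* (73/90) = -8962/135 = -66.39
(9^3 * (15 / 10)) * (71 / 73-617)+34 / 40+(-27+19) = -983504339 / 1460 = -673633.11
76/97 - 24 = -2252/97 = -23.22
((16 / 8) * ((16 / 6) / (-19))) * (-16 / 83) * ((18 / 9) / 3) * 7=3584 / 14193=0.25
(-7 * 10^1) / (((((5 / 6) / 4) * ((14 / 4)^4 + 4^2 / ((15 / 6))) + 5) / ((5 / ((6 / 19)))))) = -425600 / 14437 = -29.48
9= 9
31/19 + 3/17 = 584/323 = 1.81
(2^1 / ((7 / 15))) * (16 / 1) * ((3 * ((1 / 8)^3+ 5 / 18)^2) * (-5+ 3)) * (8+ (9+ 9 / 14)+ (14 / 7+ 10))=-3447656075 / 3612672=-954.32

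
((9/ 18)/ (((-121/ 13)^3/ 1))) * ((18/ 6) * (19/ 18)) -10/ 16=-26656901/ 42517464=-0.63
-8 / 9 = -0.89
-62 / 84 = -31 / 42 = -0.74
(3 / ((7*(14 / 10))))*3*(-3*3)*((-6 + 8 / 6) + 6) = -540 / 49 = -11.02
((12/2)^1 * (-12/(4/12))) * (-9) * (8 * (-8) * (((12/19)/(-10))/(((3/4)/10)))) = 1990656/19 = 104771.37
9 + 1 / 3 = 28 / 3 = 9.33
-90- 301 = -391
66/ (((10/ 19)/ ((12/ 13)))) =7524/ 65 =115.75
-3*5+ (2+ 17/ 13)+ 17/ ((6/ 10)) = 16.64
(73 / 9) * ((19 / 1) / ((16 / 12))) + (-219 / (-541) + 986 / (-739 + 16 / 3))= 1638138659 / 14288892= 114.64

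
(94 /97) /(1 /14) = 1316 /97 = 13.57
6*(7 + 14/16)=189/4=47.25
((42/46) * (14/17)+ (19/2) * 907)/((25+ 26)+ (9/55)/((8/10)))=148251202/880923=168.29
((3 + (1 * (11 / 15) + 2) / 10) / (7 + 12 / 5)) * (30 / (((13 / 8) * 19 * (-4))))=-982 / 11609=-0.08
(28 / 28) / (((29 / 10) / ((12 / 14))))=60 / 203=0.30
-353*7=-2471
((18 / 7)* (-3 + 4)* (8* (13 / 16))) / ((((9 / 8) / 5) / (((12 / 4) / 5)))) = 312 / 7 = 44.57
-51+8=-43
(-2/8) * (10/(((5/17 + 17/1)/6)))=-85/98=-0.87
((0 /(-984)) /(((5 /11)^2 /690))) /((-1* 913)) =0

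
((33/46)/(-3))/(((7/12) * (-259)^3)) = 66/2797210619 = 0.00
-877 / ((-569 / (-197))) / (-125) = 2.43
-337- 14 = -351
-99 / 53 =-1.87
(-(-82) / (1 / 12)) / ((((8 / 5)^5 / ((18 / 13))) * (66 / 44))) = 86.62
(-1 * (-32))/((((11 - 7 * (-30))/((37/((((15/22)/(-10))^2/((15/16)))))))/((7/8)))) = 626780/663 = 945.37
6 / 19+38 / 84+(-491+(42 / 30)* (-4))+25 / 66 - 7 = -3675444 / 7315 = -502.45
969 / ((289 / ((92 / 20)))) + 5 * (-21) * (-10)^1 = 90561 / 85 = 1065.42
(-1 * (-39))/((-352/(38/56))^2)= 14079/97140736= 0.00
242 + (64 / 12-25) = 667 / 3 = 222.33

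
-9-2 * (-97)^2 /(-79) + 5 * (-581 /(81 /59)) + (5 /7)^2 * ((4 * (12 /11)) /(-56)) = -45554418724 /24143427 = -1886.82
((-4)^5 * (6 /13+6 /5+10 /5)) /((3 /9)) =-731136 /65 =-11248.25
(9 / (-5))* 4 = -36 / 5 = -7.20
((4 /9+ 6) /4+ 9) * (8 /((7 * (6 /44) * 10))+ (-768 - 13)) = -8278.38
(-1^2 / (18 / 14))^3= -343 / 729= -0.47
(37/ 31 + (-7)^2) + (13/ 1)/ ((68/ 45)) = 123943/ 2108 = 58.80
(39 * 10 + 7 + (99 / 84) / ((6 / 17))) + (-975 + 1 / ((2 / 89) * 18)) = -288383 / 504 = -572.19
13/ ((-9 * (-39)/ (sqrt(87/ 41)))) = sqrt(3567)/ 1107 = 0.05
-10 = -10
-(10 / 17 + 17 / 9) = -379 / 153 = -2.48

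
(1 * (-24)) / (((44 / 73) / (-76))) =33288 / 11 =3026.18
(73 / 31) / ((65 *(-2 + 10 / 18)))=-657 / 26195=-0.03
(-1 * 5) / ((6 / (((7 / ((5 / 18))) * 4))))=-84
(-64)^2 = 4096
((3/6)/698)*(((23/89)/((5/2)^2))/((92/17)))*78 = 663/1553050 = 0.00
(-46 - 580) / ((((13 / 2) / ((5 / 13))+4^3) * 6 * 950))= -313 / 230565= -0.00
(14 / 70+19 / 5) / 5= 4 / 5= 0.80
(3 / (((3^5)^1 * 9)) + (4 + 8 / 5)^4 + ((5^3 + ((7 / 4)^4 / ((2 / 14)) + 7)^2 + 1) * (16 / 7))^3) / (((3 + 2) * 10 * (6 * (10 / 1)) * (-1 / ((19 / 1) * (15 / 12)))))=-1121347882523112861575458272541 / 75144747810816000000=-14922505101.04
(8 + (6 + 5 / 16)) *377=86333 / 16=5395.81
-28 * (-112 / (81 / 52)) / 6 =335.54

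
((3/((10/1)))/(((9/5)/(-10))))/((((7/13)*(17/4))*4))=-65/357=-0.18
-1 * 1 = -1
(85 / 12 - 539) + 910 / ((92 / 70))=44291 / 276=160.47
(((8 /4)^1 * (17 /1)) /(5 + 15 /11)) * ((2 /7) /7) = 374 /1715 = 0.22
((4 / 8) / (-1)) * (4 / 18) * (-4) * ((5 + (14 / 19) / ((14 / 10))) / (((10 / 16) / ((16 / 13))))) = 3584 / 741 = 4.84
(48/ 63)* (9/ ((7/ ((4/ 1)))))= 192/ 49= 3.92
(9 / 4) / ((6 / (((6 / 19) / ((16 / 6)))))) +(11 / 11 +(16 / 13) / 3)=34493 / 23712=1.45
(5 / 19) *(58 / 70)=29 / 133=0.22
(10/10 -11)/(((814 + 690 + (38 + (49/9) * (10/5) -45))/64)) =-0.42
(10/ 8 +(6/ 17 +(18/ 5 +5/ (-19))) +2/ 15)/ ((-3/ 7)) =-11.84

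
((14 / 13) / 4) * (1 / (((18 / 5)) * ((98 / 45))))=25 / 728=0.03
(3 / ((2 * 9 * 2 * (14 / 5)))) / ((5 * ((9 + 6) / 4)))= 1 / 630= 0.00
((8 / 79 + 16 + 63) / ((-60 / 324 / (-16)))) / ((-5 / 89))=-240261552 / 1975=-121651.42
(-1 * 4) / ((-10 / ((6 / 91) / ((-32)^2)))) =3 / 116480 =0.00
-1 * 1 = -1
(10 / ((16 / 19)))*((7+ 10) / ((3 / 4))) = 1615 / 6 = 269.17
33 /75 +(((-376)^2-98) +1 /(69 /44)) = 243706409 /1725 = 141279.08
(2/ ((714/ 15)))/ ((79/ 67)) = 335/ 9401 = 0.04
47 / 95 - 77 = -7268 / 95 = -76.51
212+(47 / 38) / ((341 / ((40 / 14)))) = 212.01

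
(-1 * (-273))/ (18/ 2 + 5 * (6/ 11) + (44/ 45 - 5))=135135/ 3814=35.43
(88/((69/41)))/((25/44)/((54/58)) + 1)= 1428768/43999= 32.47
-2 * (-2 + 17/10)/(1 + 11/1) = 1/20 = 0.05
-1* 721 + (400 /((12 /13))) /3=-5189 /9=-576.56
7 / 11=0.64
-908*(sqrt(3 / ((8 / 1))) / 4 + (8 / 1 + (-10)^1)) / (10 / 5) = 908- 227*sqrt(6) / 8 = 838.50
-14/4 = -3.50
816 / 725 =1.13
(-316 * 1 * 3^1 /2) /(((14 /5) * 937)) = -0.18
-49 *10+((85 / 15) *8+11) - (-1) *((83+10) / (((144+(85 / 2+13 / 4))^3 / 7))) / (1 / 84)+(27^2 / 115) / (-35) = -3688503829288 / 8501995425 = -433.84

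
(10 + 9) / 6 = 3.17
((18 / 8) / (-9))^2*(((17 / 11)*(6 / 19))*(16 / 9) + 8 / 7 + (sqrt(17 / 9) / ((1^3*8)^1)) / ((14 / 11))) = 0.13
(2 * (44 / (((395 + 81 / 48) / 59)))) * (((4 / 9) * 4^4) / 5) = 7733248 / 25965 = 297.83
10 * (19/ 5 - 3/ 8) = 137/ 4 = 34.25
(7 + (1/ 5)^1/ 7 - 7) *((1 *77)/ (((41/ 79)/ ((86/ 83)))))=74734/ 17015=4.39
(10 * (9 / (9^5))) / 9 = 10 / 59049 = 0.00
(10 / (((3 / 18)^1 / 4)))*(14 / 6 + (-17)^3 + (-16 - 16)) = -1186240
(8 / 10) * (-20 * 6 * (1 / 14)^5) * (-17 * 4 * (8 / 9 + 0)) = 544 / 50421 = 0.01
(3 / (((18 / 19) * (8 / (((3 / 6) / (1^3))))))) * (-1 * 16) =-19 / 6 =-3.17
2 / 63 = 0.03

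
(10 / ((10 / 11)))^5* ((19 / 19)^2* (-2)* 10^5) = -32210200000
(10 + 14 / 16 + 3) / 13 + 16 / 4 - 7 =-201 / 104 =-1.93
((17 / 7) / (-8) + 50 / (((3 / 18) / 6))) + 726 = 141439 / 56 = 2525.70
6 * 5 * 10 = 300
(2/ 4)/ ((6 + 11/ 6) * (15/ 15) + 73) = 3/ 485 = 0.01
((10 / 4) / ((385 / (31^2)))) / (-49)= -961 / 7546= -0.13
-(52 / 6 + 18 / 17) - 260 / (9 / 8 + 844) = -3459536 / 344811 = -10.03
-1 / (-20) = 1 / 20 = 0.05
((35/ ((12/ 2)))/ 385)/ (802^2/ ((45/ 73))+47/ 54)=45/ 3098959457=0.00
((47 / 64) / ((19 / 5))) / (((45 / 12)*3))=47 / 2736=0.02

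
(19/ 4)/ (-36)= -19/ 144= -0.13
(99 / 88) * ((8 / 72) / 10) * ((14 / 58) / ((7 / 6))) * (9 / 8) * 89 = 2403 / 9280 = 0.26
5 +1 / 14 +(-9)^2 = 86.07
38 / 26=19 / 13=1.46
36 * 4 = 144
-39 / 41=-0.95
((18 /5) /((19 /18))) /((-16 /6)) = -243 /190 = -1.28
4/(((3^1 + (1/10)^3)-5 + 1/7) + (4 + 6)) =28000/57007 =0.49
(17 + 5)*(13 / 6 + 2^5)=2255 / 3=751.67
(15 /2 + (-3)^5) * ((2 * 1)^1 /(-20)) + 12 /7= 3537 /140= 25.26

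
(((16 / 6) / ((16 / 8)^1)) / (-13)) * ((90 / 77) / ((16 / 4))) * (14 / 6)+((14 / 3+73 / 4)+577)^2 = 7411059503 / 20592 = 359899.94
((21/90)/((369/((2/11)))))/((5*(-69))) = -7/21005325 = -0.00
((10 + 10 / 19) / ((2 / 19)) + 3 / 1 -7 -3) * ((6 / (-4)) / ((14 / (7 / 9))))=-7.75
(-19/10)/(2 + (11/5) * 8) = -19/196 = -0.10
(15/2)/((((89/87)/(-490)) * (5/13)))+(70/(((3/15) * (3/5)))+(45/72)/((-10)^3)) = -8756.95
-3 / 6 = -1 / 2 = -0.50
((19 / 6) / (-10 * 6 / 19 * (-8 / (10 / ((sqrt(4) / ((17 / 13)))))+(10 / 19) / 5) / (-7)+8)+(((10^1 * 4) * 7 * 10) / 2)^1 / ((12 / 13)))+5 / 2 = 139802201 / 92000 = 1519.59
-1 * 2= -2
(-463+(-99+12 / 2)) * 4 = -2224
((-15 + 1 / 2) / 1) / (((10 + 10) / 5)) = -29 / 8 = -3.62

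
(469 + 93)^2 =315844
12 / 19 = 0.63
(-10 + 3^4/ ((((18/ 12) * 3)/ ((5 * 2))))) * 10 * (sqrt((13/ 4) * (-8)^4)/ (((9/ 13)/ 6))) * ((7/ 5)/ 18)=990080 * sqrt(13)/ 27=132214.23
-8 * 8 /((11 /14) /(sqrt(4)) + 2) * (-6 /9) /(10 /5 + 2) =896 /201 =4.46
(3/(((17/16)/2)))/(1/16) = 1536/17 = 90.35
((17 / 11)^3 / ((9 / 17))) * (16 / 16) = 83521 / 11979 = 6.97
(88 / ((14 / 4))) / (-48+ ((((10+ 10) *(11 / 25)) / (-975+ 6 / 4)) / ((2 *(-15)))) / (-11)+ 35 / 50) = -51400800 / 96697811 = -0.53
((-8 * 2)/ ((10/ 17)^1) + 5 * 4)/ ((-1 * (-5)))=-36/ 25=-1.44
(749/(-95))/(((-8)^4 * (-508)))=749/197672960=0.00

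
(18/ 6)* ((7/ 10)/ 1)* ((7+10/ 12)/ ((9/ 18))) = 329/ 10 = 32.90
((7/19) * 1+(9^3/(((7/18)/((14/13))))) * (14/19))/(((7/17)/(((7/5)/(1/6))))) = 37485714/1235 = 30352.80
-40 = -40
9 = 9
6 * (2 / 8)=3 / 2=1.50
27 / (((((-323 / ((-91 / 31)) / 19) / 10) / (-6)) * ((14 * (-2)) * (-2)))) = -5265 / 1054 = -5.00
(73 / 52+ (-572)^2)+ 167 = 327352.40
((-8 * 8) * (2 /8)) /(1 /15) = -240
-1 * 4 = -4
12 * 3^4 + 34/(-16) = 7759/8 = 969.88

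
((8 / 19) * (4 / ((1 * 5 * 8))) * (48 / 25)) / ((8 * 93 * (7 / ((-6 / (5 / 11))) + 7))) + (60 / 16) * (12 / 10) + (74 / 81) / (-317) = 7260447156787 / 1614460632750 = 4.50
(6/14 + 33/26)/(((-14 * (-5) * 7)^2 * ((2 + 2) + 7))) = 309/480680200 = 0.00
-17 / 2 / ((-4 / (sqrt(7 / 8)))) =17 * sqrt(14) / 32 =1.99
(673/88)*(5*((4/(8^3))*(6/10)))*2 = 2019/5632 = 0.36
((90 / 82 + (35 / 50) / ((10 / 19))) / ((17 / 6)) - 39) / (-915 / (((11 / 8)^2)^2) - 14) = 19462149531 / 137755567900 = 0.14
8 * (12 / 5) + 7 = 131 / 5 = 26.20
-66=-66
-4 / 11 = -0.36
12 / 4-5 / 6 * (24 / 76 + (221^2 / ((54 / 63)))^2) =-11104238461823 / 4104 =-2705711126.18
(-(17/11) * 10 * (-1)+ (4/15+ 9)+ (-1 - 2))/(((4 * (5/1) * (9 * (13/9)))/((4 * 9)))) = 10752/3575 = 3.01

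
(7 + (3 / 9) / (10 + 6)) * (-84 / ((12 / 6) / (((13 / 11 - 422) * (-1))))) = -10919811 / 88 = -124088.76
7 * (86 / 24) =301 / 12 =25.08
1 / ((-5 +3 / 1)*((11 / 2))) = -1 / 11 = -0.09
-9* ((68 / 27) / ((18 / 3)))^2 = -1156 / 729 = -1.59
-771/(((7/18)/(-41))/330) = 187769340/7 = 26824191.43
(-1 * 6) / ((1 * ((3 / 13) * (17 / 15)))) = -390 / 17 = -22.94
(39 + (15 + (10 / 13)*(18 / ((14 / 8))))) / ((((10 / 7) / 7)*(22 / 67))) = 1321173 / 1430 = 923.90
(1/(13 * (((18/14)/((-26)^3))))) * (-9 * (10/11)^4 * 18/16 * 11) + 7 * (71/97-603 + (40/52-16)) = 127003838878/1678391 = 75670.00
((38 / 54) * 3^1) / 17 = 19 / 153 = 0.12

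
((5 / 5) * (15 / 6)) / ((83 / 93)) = 2.80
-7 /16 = -0.44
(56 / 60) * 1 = 0.93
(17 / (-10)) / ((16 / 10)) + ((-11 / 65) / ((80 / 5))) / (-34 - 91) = -69057 / 65000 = -1.06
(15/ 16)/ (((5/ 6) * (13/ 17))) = 153/ 104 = 1.47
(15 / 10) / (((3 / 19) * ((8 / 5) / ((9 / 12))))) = 285 / 64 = 4.45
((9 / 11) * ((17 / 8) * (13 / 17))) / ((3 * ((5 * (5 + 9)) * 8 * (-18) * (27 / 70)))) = -13 / 114048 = -0.00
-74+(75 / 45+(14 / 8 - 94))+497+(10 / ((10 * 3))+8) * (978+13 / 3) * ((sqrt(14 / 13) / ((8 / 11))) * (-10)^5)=3989 / 12 - 10130312500 * sqrt(182) / 117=-1168079901.52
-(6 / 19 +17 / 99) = -917 / 1881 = -0.49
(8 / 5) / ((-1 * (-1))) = 8 / 5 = 1.60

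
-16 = -16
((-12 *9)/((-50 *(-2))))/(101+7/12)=-0.01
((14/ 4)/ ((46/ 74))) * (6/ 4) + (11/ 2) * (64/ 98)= 54265/ 4508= 12.04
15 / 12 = 5 / 4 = 1.25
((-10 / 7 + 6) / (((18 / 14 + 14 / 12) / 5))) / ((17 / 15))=14400 / 1751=8.22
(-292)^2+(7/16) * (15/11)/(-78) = 390168029/4576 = 85263.99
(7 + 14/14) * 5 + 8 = 48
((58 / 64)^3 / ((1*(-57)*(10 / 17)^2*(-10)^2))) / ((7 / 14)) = -7048421 / 9338880000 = -0.00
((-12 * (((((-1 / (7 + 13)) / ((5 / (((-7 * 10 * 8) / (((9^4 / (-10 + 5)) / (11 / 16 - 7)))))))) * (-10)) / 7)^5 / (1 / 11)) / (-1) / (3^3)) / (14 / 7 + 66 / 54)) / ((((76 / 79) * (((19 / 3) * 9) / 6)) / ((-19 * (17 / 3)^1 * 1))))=485205358441478125 / 321545936061137652928848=0.00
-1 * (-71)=71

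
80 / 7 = 11.43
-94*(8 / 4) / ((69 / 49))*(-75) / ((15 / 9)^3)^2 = 6715548 / 14375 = 467.17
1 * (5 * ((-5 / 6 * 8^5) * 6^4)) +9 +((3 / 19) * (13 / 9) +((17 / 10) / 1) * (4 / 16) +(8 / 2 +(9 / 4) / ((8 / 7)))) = -1613758321529 / 9120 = -176947184.38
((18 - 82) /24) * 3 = -8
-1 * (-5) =5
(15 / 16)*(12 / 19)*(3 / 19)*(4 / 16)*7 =945 / 5776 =0.16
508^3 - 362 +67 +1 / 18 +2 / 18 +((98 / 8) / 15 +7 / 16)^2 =7551142199401 / 57600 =131096218.74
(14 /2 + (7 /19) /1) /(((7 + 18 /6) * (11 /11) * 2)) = 7 /19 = 0.37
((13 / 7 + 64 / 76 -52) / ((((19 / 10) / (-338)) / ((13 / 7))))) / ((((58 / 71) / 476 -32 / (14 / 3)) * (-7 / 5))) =267503306200 / 157626679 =1697.07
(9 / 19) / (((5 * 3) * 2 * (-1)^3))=-3 / 190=-0.02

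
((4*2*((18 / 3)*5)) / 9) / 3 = 80 / 9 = 8.89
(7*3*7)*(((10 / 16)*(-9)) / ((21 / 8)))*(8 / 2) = -1260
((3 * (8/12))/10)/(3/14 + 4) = 14/295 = 0.05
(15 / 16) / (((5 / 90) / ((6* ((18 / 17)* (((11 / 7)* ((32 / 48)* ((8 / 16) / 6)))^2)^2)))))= 73205 / 11755296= 0.01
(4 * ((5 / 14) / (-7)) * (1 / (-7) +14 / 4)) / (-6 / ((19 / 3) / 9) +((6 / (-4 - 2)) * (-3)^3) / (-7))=4465 / 80703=0.06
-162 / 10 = -16.20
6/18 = 1/3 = 0.33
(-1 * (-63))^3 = 250047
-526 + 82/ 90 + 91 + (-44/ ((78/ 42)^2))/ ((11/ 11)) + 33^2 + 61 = 5347484/ 7605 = 703.15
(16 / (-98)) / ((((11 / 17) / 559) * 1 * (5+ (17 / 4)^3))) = -4865536 / 2820587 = -1.73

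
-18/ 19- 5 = -113/ 19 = -5.95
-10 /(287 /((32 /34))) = -0.03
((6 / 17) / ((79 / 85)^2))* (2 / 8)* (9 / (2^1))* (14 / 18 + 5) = 16575 / 6241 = 2.66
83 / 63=1.32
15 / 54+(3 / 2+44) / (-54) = -0.56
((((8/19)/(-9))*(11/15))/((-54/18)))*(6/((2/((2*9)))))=176/285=0.62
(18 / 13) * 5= 90 / 13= 6.92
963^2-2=927367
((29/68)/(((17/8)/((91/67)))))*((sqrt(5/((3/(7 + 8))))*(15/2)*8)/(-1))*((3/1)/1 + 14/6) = -8444800/19363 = -436.13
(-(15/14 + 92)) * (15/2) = -19545/28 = -698.04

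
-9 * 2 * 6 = -108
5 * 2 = 10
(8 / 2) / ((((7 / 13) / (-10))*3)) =-520 / 21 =-24.76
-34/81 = -0.42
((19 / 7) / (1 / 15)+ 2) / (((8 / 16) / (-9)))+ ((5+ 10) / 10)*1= -10743 / 14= -767.36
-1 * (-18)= 18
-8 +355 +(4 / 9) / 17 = 53095 / 153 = 347.03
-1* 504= -504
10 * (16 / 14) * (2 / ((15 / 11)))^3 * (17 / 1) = 612.96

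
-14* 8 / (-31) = 112 / 31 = 3.61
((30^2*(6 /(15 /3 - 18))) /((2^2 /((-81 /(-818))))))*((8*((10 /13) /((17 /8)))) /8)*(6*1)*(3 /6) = -13122000 /1175057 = -11.17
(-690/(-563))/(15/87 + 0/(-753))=4002/563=7.11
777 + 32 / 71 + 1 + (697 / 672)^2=24993540119 / 32062464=779.53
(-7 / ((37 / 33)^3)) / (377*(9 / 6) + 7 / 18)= -205821 / 23452339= -0.01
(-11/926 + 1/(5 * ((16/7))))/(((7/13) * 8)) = 36413/2074240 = 0.02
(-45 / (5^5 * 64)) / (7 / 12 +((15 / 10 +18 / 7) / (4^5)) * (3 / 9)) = -6048 / 15715625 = -0.00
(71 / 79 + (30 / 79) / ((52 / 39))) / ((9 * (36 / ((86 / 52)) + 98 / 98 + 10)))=8041 / 2003598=0.00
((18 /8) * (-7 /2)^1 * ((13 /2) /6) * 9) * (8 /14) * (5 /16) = -13.71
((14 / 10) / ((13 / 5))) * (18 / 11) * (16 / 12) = 168 / 143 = 1.17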